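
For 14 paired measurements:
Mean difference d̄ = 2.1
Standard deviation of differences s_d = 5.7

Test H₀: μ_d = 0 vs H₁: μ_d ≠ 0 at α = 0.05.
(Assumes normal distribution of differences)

df = n - 1 = 13
SE = s_d/√n = 5.7/√14 = 1.5234
t = d̄/SE = 2.1/1.5234 = 1.3785
Critical value: t_{0.025,13} = ±2.160
p-value ≈ 0.1913
Decision: fail to reject H₀

Answer: t = 1.3785, fail to reject H₀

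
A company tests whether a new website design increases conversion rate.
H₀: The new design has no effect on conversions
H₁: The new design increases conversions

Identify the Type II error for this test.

A Type I error (probability α) occurs when we reject a true H₀.
A Type II error (probability β) occurs when we fail to reject a false H₀.

Answer: Keeping the old design when the new one would have increased conversions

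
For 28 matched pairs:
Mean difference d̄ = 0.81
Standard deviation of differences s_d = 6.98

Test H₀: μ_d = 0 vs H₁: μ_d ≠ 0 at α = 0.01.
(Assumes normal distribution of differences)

df = n - 1 = 27
SE = s_d/√n = 6.98/√28 = 1.3191
t = d̄/SE = 0.81/1.3191 = 0.6141
Critical value: t_{0.005,27} = ±2.771
p-value ≈ 0.5443
Decision: fail to reject H₀

Answer: t = 0.6141, fail to reject H₀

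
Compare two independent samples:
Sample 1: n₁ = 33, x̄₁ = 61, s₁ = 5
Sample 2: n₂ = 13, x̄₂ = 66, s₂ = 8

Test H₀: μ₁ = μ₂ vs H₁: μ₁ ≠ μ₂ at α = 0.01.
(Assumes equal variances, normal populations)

Answer: t = -2.5578, fail to reject H₀

Derivation:
Pooled variance: s²_p = [32×5² + 12×8²]/(44) = 35.6364
s_p = 5.9696
SE = s_p×√(1/n₁ + 1/n₂) = 5.9696×√(1/33 + 1/13) = 1.9548
t = (x̄₁ - x̄₂)/SE = (61 - 66)/1.9548 = -2.5578
df = 44, t-critical = ±2.692
Decision: fail to reject H₀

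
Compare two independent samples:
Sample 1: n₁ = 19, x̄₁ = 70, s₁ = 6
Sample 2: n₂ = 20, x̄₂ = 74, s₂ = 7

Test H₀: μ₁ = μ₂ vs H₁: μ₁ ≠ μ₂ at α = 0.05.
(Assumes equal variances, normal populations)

Answer: t = -1.9113, fail to reject H₀

Derivation:
Pooled variance: s²_p = [18×6² + 19×7²]/(37) = 42.6757
s_p = 6.5327
SE = s_p×√(1/n₁ + 1/n₂) = 6.5327×√(1/19 + 1/20) = 2.0928
t = (x̄₁ - x̄₂)/SE = (70 - 74)/2.0928 = -1.9113
df = 37, t-critical = ±2.026
Decision: fail to reject H₀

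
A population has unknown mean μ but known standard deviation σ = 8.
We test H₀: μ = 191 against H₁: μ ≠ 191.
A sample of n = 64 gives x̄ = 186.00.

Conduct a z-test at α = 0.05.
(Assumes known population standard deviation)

Standard error: SE = σ/√n = 8/√64 = 1.0000
z-statistic: z = (x̄ - μ₀)/SE = (186.00 - 191)/1.0000 = -5.0000
Critical value: ±1.960
p-value < 0.0001
Decision: reject H₀

Answer: z = -5.0000, reject H₀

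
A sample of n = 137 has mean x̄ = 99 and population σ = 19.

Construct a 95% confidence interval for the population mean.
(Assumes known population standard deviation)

Answer: (95.8183, 102.1817)

Derivation:
Confidence level: 95%, α = 0.05
z_0.025 = 1.960
SE = σ/√n = 19/√137 = 1.6233
Margin of error = 1.960 × 1.6233 = 3.1817
CI: x̄ ± margin = 99 ± 3.1817
CI: (95.8183, 102.1817)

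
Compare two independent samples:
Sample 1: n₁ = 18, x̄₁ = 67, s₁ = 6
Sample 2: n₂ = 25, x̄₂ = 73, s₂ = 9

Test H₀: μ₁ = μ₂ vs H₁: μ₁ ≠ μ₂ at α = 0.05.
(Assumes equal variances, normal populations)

Answer: t = -2.4583, reject H₀

Derivation:
Pooled variance: s²_p = [17×6² + 24×9²]/(41) = 62.3415
s_p = 7.8957
SE = s_p×√(1/n₁ + 1/n₂) = 7.8957×√(1/18 + 1/25) = 2.4407
t = (x̄₁ - x̄₂)/SE = (67 - 73)/2.4407 = -2.4583
df = 41, t-critical = ±2.020
Decision: reject H₀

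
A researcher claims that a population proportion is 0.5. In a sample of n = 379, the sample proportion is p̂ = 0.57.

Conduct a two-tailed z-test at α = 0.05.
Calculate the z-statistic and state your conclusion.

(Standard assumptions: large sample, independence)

H₀: p = 0.5, H₁: p ≠ 0.5
Standard error: SE = √(p₀(1-p₀)/n) = √(0.5×0.5/379) = 0.025683
z-statistic: z = (p̂ - p₀)/SE = (0.57 - 0.5)/0.025683 = 2.7255
Critical value: z_0.025 = ±1.960
p-value = 0.0064
Decision: reject H₀ at α = 0.05

Answer: z = 2.7255, reject H₀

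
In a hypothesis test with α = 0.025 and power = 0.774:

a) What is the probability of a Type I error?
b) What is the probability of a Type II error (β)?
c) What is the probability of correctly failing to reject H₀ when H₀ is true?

a) Type I error probability = α = 0.025
b) Power = P(reject H₀ | H₁ true) = 1 - β = 0.774, so Type II error probability = β = 1 - Power = 0.226
c) P(fail to reject H₀ | H₀ true) = 1 - α = 0.975

Answer: a) 0.025, b) 0.226, c) 0.975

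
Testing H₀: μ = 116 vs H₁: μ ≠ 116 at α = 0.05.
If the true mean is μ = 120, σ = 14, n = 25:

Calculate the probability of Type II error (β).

Answer: β ≈ 0.7021

Derivation:
SE = σ/√n = 14/√25 = 2.8000
Critical values: μ₀ ± z_0.025×SE = 116 ± 1.960×2.8000
Acceptance region: (110.5120, 121.4880)
Under H₁ (μ = 120): z_high = (121.4880 - 120)/2.8000 = 0.5314, z_low = (110.5120 - 120)/2.8000 = -3.3886
β = P(not reject | H₁) = Φ(0.5314) - Φ(-3.3886) ≈ 0.7021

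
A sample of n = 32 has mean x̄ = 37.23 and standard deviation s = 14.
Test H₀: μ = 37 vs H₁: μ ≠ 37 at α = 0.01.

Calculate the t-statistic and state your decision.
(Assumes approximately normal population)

Answer: t = 0.0929, fail to reject H₀

Derivation:
df = n - 1 = 31
SE = s/√n = 14/√32 = 2.4749
t = (x̄ - μ₀)/SE = (37.23 - 37)/2.4749 = 0.0929
Critical value: t_{0.005,31} = ±2.744
p-value ≈ 0.9266
Decision: fail to reject H₀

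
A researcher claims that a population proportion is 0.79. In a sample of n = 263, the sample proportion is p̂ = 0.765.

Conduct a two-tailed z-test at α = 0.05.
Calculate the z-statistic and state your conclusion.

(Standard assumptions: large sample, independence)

H₀: p = 0.79, H₁: p ≠ 0.79
Standard error: SE = √(p₀(1-p₀)/n) = √(0.79×0.21/263) = 0.025116
z-statistic: z = (p̂ - p₀)/SE = (0.765 - 0.79)/0.025116 = -0.9954
Critical value: z_0.025 = ±1.960
p-value = 0.3195
Decision: fail to reject H₀ at α = 0.05

Answer: z = -0.9954, fail to reject H₀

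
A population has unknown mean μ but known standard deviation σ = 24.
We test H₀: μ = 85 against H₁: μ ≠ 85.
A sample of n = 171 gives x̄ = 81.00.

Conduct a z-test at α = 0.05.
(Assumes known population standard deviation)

Standard error: SE = σ/√n = 24/√171 = 1.8353
z-statistic: z = (x̄ - μ₀)/SE = (81.00 - 85)/1.8353 = -2.1795
Critical value: ±1.960
p-value = 0.0293
Decision: reject H₀

Answer: z = -2.1795, reject H₀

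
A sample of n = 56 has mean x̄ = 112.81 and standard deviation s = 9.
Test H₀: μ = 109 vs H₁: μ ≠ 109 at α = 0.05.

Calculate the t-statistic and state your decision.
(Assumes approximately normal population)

df = n - 1 = 55
SE = s/√n = 9/√56 = 1.2027
t = (x̄ - μ₀)/SE = (112.81 - 109)/1.2027 = 3.1679
Critical value: t_{0.025,55} = ±2.004
p-value ≈ 0.0025
Decision: reject H₀

Answer: t = 3.1679, reject H₀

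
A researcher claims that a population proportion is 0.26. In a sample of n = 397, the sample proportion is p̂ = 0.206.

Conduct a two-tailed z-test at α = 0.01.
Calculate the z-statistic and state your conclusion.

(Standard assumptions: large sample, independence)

Answer: z = -2.4530, fail to reject H₀

Derivation:
H₀: p = 0.26, H₁: p ≠ 0.26
Standard error: SE = √(p₀(1-p₀)/n) = √(0.26×0.74/397) = 0.022014
z-statistic: z = (p̂ - p₀)/SE = (0.206 - 0.26)/0.022014 = -2.4530
Critical value: z_0.005 = ±2.576
p-value = 0.0142
Decision: fail to reject H₀ at α = 0.01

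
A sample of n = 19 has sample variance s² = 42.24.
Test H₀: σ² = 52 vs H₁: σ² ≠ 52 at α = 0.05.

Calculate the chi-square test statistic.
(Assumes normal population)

df = n - 1 = 18
χ² = (n-1)s²/σ₀² = 18×42.24/52 = 14.6215
Critical values: χ²_{0.975,18} = 8.231, χ²_{0.025,18} = 31.526
Rejection region: χ² < 8.231 or χ² > 31.526
Decision: fail to reject H₀

Answer: χ² = 14.6215, fail to reject H₀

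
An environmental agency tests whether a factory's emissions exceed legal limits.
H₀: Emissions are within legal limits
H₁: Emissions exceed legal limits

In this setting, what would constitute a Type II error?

Answer: Failing to cite a factory whose emissions actually exceed the limit

Derivation:
A Type I error (probability α) occurs when we reject a true H₀.
A Type II error (probability β) occurs when we fail to reject a false H₀.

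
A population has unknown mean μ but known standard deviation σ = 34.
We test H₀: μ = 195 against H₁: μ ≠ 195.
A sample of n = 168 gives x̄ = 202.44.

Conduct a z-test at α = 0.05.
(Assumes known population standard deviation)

Standard error: SE = σ/√n = 34/√168 = 2.6232
z-statistic: z = (x̄ - μ₀)/SE = (202.44 - 195)/2.6232 = 2.8362
Critical value: ±1.960
p-value = 0.0046
Decision: reject H₀

Answer: z = 2.8362, reject H₀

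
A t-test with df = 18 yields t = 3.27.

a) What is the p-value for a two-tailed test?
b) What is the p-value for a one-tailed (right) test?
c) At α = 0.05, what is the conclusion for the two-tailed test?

Using t-distribution with df = 18:
a) Two-tailed: p = 2×P(T > 3.27) = 0.0043
b) One-tailed: p = P(T > 3.27) = 0.0021
c) 0.0043 < 0.05, reject H₀

Answer: a) 0.0043, b) 0.0021, c) reject H₀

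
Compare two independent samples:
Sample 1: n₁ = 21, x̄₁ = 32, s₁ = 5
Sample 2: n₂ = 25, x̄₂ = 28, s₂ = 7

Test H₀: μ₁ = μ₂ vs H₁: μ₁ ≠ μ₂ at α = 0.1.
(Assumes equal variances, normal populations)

Answer: t = 2.1895, reject H₀

Derivation:
Pooled variance: s²_p = [20×5² + 24×7²]/(44) = 38.0909
s_p = 6.1718
SE = s_p×√(1/n₁ + 1/n₂) = 6.1718×√(1/21 + 1/25) = 1.8269
t = (x̄₁ - x̄₂)/SE = (32 - 28)/1.8269 = 2.1895
df = 44, t-critical = ±1.680
Decision: reject H₀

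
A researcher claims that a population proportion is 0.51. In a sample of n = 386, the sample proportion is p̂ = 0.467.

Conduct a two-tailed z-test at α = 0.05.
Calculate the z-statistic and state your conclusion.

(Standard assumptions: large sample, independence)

Answer: z = -1.6900, fail to reject H₀

Derivation:
H₀: p = 0.51, H₁: p ≠ 0.51
Standard error: SE = √(p₀(1-p₀)/n) = √(0.51×0.49/386) = 0.025444
z-statistic: z = (p̂ - p₀)/SE = (0.467 - 0.51)/0.025444 = -1.6900
Critical value: z_0.025 = ±1.960
p-value = 0.0910
Decision: fail to reject H₀ at α = 0.05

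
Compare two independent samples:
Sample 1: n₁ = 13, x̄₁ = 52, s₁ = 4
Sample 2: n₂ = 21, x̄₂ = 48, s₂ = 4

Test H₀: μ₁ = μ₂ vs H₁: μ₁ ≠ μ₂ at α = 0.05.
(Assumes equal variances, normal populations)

Answer: t = 2.8337, reject H₀

Derivation:
Pooled variance: s²_p = [12×4² + 20×4²]/(32) = 16.0000
s_p = 4.0000
SE = s_p×√(1/n₁ + 1/n₂) = 4.0000×√(1/13 + 1/21) = 1.4116
t = (x̄₁ - x̄₂)/SE = (52 - 48)/1.4116 = 2.8337
df = 32, t-critical = ±2.037
Decision: reject H₀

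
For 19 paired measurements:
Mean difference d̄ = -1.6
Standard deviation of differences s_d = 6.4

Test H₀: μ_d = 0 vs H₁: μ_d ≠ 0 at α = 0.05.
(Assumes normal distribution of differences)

Answer: t = -1.0897, fail to reject H₀

Derivation:
df = n - 1 = 18
SE = s_d/√n = 6.4/√19 = 1.4683
t = d̄/SE = -1.6/1.4683 = -1.0897
Critical value: t_{0.025,18} = ±2.101
p-value ≈ 0.2902
Decision: fail to reject H₀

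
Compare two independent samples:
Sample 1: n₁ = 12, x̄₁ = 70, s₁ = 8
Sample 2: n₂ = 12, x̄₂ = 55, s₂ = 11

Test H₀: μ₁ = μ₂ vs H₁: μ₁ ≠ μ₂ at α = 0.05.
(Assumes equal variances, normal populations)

Answer: t = 3.8203, reject H₀

Derivation:
Pooled variance: s²_p = [11×8² + 11×11²]/(22) = 92.5000
s_p = 9.6177
SE = s_p×√(1/n₁ + 1/n₂) = 9.6177×√(1/12 + 1/12) = 3.9264
t = (x̄₁ - x̄₂)/SE = (70 - 55)/3.9264 = 3.8203
df = 22, t-critical = ±2.074
Decision: reject H₀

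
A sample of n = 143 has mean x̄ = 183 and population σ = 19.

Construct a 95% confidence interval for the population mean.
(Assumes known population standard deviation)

Confidence level: 95%, α = 0.05
z_0.025 = 1.960
SE = σ/√n = 19/√143 = 1.5889
Margin of error = 1.960 × 1.5889 = 3.1142
CI: x̄ ± margin = 183 ± 3.1142
CI: (179.8858, 186.1142)

Answer: (179.8858, 186.1142)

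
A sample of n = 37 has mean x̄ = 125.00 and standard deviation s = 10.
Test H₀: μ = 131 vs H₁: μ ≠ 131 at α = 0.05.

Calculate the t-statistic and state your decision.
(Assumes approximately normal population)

Answer: t = -3.6496, reject H₀

Derivation:
df = n - 1 = 36
SE = s/√n = 10/√37 = 1.6440
t = (x̄ - μ₀)/SE = (125.00 - 131)/1.6440 = -3.6496
Critical value: t_{0.025,36} = ±2.028
p-value ≈ 0.0008
Decision: reject H₀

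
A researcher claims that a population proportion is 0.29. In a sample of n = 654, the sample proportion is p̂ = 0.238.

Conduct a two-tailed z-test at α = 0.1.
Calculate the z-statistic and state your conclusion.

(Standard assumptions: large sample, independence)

Answer: z = -2.9306, reject H₀

Derivation:
H₀: p = 0.29, H₁: p ≠ 0.29
Standard error: SE = √(p₀(1-p₀)/n) = √(0.29×0.71/654) = 0.017744
z-statistic: z = (p̂ - p₀)/SE = (0.238 - 0.29)/0.017744 = -2.9306
Critical value: z_0.05 = ±1.645
p-value = 0.0034
Decision: reject H₀ at α = 0.1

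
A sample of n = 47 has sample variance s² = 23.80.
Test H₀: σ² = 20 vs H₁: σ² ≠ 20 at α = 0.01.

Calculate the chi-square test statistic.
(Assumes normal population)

df = n - 1 = 46
χ² = (n-1)s²/σ₀² = 46×23.80/20 = 54.7400
Critical values: χ²_{0.995,46} = 25.041, χ²_{0.005,46} = 74.437
Rejection region: χ² < 25.041 or χ² > 74.437
Decision: fail to reject H₀

Answer: χ² = 54.7400, fail to reject H₀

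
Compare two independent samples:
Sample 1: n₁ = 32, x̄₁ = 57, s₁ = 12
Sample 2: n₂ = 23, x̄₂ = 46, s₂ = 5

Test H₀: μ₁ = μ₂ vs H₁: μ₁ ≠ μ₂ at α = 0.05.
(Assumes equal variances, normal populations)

Answer: t = 4.1370, reject H₀

Derivation:
Pooled variance: s²_p = [31×12² + 22×5²]/(53) = 94.6038
s_p = 9.7264
SE = s_p×√(1/n₁ + 1/n₂) = 9.7264×√(1/32 + 1/23) = 2.6589
t = (x̄₁ - x̄₂)/SE = (57 - 46)/2.6589 = 4.1370
df = 53, t-critical = ±2.006
Decision: reject H₀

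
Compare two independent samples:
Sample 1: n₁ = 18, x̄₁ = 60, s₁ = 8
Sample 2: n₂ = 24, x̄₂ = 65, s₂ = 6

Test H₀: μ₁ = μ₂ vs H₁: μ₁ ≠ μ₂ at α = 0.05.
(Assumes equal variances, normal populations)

Answer: t = -2.3170, reject H₀

Derivation:
Pooled variance: s²_p = [17×8² + 23×6²]/(40) = 47.9000
s_p = 6.9210
SE = s_p×√(1/n₁ + 1/n₂) = 6.9210×√(1/18 + 1/24) = 2.1580
t = (x̄₁ - x̄₂)/SE = (60 - 65)/2.1580 = -2.3170
df = 40, t-critical = ±2.021
Decision: reject H₀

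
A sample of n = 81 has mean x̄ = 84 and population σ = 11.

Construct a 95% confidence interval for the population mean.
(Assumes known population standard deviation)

Confidence level: 95%, α = 0.05
z_0.025 = 1.960
SE = σ/√n = 11/√81 = 1.2222
Margin of error = 1.960 × 1.2222 = 2.3955
CI: x̄ ± margin = 84 ± 2.3955
CI: (81.6045, 86.3955)

Answer: (81.6045, 86.3955)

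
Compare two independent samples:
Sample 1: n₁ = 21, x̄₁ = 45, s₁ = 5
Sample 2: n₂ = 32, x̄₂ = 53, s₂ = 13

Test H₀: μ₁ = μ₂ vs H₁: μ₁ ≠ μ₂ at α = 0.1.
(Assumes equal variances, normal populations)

Pooled variance: s²_p = [20×5² + 31×13²]/(51) = 112.5294
s_p = 10.6080
SE = s_p×√(1/n₁ + 1/n₂) = 10.6080×√(1/21 + 1/32) = 2.9791
t = (x̄₁ - x̄₂)/SE = (45 - 53)/2.9791 = -2.6854
df = 51, t-critical = ±1.675
Decision: reject H₀

Answer: t = -2.6854, reject H₀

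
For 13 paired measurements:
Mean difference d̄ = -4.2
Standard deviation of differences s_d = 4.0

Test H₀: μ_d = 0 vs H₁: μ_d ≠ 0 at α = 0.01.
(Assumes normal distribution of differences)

df = n - 1 = 12
SE = s_d/√n = 4.0/√13 = 1.1094
t = d̄/SE = -4.2/1.1094 = -3.7858
Critical value: t_{0.005,12} = ±3.055
p-value ≈ 0.0026
Decision: reject H₀

Answer: t = -3.7858, reject H₀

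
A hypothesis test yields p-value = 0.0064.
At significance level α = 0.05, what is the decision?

Answer: reject H₀

Derivation:
Compare p-value to α:
0.0064 < 0.05
Decision: reject H₀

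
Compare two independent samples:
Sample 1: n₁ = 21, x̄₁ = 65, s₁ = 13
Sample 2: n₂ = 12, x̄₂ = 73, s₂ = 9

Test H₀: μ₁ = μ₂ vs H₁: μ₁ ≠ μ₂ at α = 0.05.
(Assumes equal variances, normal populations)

Pooled variance: s²_p = [20×13² + 11×9²]/(31) = 137.7742
s_p = 11.7377
SE = s_p×√(1/n₁ + 1/n₂) = 11.7377×√(1/21 + 1/12) = 4.2476
t = (x̄₁ - x̄₂)/SE = (65 - 73)/4.2476 = -1.8834
df = 31, t-critical = ±2.040
Decision: fail to reject H₀

Answer: t = -1.8834, fail to reject H₀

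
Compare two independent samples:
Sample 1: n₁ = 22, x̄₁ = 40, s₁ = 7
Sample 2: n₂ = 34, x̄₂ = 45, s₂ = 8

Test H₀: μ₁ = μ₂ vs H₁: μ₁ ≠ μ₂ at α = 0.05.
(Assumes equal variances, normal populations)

Answer: t = -2.3960, reject H₀

Derivation:
Pooled variance: s²_p = [21×7² + 33×8²]/(54) = 58.1667
s_p = 7.6267
SE = s_p×√(1/n₁ + 1/n₂) = 7.6267×√(1/22 + 1/34) = 2.0868
t = (x̄₁ - x̄₂)/SE = (40 - 45)/2.0868 = -2.3960
df = 54, t-critical = ±2.005
Decision: reject H₀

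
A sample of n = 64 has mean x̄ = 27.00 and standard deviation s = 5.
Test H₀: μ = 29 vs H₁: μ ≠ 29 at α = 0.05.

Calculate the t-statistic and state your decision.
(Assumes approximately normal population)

df = n - 1 = 63
SE = s/√n = 5/√64 = 0.6250
t = (x̄ - μ₀)/SE = (27.00 - 29)/0.6250 = -3.2000
Critical value: t_{0.025,63} = ±1.998
p-value ≈ 0.0022
Decision: reject H₀

Answer: t = -3.2000, reject H₀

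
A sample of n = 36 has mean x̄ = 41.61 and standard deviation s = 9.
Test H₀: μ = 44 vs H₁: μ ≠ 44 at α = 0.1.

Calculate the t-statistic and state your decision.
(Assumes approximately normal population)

df = n - 1 = 35
SE = s/√n = 9/√36 = 1.5000
t = (x̄ - μ₀)/SE = (41.61 - 44)/1.5000 = -1.5933
Critical value: t_{0.05,35} = ±1.690
p-value ≈ 0.1201
Decision: fail to reject H₀

Answer: t = -1.5933, fail to reject H₀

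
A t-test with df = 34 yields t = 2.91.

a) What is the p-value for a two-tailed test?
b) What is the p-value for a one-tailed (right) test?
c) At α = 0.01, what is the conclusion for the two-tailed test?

Using t-distribution with df = 34:
a) Two-tailed: p = 2×P(T > 2.91) = 0.0063
b) One-tailed: p = P(T > 2.91) = 0.0032
c) 0.0063 < 0.01, reject H₀

Answer: a) 0.0063, b) 0.0032, c) reject H₀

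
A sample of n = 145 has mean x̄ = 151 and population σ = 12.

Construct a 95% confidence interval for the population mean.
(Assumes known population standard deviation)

Confidence level: 95%, α = 0.05
z_0.025 = 1.960
SE = σ/√n = 12/√145 = 0.9965
Margin of error = 1.960 × 0.9965 = 1.9531
CI: x̄ ± margin = 151 ± 1.9531
CI: (149.0469, 152.9531)

Answer: (149.0469, 152.9531)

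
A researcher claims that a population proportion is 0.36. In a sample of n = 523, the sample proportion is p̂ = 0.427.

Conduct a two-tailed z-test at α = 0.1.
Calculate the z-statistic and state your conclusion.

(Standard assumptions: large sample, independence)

H₀: p = 0.36, H₁: p ≠ 0.36
Standard error: SE = √(p₀(1-p₀)/n) = √(0.36×0.64/523) = 0.020989
z-statistic: z = (p̂ - p₀)/SE = (0.427 - 0.36)/0.020989 = 3.1921
Critical value: z_0.05 = ±1.645
p-value = 0.0014
Decision: reject H₀ at α = 0.1

Answer: z = 3.1921, reject H₀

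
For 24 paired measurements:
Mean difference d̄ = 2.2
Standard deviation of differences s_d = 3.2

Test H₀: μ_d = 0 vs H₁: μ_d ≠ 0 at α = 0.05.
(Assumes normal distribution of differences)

Answer: t = 3.3680, reject H₀

Derivation:
df = n - 1 = 23
SE = s_d/√n = 3.2/√24 = 0.6532
t = d̄/SE = 2.2/0.6532 = 3.3680
Critical value: t_{0.025,23} = ±2.069
p-value ≈ 0.0027
Decision: reject H₀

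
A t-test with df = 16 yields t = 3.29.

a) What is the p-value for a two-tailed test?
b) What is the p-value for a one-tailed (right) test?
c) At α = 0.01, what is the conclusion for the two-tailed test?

Answer: a) 0.0046, b) 0.0023, c) reject H₀

Derivation:
Using t-distribution with df = 16:
a) Two-tailed: p = 2×P(T > 3.29) = 0.0046
b) One-tailed: p = P(T > 3.29) = 0.0023
c) 0.0046 < 0.01, reject H₀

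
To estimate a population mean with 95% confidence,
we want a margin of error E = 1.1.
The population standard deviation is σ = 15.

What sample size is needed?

Answer: n = 715

Derivation:
z_0.025 = 1.960
n = (z×σ/E)² = (1.960×15/1.1)²
n = 714.3471
Round up: n = 715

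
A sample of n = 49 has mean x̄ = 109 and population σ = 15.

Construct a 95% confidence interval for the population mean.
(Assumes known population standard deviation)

Answer: (104.7999, 113.2001)

Derivation:
Confidence level: 95%, α = 0.05
z_0.025 = 1.960
SE = σ/√n = 15/√49 = 2.1429
Margin of error = 1.960 × 2.1429 = 4.2001
CI: x̄ ± margin = 109 ± 4.2001
CI: (104.7999, 113.2001)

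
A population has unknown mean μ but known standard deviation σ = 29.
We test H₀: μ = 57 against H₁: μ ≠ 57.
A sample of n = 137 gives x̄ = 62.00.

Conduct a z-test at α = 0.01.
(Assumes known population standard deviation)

Standard error: SE = σ/√n = 29/√137 = 2.4776
z-statistic: z = (x̄ - μ₀)/SE = (62.00 - 57)/2.4776 = 2.0181
Critical value: ±2.576
p-value = 0.0436
Decision: fail to reject H₀

Answer: z = 2.0181, fail to reject H₀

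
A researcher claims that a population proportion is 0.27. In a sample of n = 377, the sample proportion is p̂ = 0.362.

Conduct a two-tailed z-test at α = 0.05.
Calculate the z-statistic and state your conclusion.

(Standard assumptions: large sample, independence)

Answer: z = 4.0236, reject H₀

Derivation:
H₀: p = 0.27, H₁: p ≠ 0.27
Standard error: SE = √(p₀(1-p₀)/n) = √(0.27×0.73/377) = 0.022865
z-statistic: z = (p̂ - p₀)/SE = (0.362 - 0.27)/0.022865 = 4.0236
Critical value: z_0.025 = ±1.960
p-value = 0.0001
Decision: reject H₀ at α = 0.05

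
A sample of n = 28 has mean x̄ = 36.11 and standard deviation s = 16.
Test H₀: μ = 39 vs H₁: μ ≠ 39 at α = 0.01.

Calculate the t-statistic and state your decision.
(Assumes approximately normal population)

df = n - 1 = 27
SE = s/√n = 16/√28 = 3.0237
t = (x̄ - μ₀)/SE = (36.11 - 39)/3.0237 = -0.9558
Critical value: t_{0.005,27} = ±2.771
p-value ≈ 0.3477
Decision: fail to reject H₀

Answer: t = -0.9558, fail to reject H₀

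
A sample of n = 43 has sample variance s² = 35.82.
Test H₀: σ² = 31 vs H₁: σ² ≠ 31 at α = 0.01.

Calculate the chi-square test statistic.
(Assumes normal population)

Answer: χ² = 48.5303, fail to reject H₀

Derivation:
df = n - 1 = 42
χ² = (n-1)s²/σ₀² = 42×35.82/31 = 48.5303
Critical values: χ²_{0.995,42} = 22.138, χ²_{0.005,42} = 69.336
Rejection region: χ² < 22.138 or χ² > 69.336
Decision: fail to reject H₀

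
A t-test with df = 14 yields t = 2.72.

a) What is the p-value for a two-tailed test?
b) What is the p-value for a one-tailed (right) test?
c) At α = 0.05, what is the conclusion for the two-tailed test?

Answer: a) 0.0166, b) 0.0083, c) reject H₀

Derivation:
Using t-distribution with df = 14:
a) Two-tailed: p = 2×P(T > 2.72) = 0.0166
b) One-tailed: p = P(T > 2.72) = 0.0083
c) 0.0166 < 0.05, reject H₀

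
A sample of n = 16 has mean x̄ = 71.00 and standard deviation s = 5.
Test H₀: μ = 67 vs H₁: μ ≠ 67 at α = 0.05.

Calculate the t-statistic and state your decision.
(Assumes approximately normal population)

df = n - 1 = 15
SE = s/√n = 5/√16 = 1.2500
t = (x̄ - μ₀)/SE = (71.00 - 67)/1.2500 = 3.2000
Critical value: t_{0.025,15} = ±2.131
p-value ≈ 0.0060
Decision: reject H₀

Answer: t = 3.2000, reject H₀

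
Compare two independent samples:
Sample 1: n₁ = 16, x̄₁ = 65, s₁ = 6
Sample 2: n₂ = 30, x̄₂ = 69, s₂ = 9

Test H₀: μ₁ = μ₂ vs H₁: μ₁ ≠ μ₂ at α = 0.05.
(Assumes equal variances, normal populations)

Pooled variance: s²_p = [15×6² + 29×9²]/(44) = 65.6591
s_p = 8.1030
SE = s_p×√(1/n₁ + 1/n₂) = 8.1030×√(1/16 + 1/30) = 2.5084
t = (x̄₁ - x̄₂)/SE = (65 - 69)/2.5084 = -1.5946
df = 44, t-critical = ±2.015
Decision: fail to reject H₀

Answer: t = -1.5946, fail to reject H₀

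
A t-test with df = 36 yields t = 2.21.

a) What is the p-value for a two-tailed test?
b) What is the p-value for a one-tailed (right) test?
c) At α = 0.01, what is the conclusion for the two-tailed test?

Using t-distribution with df = 36:
a) Two-tailed: p = 2×P(T > 2.21) = 0.0335
b) One-tailed: p = P(T > 2.21) = 0.0168
c) 0.0335 ≥ 0.01, fail to reject H₀

Answer: a) 0.0335, b) 0.0168, c) fail to reject H₀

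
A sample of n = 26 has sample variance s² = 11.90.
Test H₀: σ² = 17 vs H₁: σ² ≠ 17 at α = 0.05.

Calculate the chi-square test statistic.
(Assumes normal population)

Answer: χ² = 17.5000, fail to reject H₀

Derivation:
df = n - 1 = 25
χ² = (n-1)s²/σ₀² = 25×11.90/17 = 17.5000
Critical values: χ²_{0.975,25} = 13.120, χ²_{0.025,25} = 40.646
Rejection region: χ² < 13.120 or χ² > 40.646
Decision: fail to reject H₀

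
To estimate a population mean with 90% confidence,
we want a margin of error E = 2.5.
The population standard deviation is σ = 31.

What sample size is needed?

z_0.05 = 1.645
n = (z×σ/E)² = (1.645×31/2.5)²
n = 416.0784
Round up: n = 417

Answer: n = 417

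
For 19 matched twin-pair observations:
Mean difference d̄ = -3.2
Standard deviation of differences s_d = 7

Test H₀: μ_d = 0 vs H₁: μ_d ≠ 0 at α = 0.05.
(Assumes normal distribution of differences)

df = n - 1 = 18
SE = s_d/√n = 7/√19 = 1.6059
t = d̄/SE = -3.2/1.6059 = -1.9927
Critical value: t_{0.025,18} = ±2.101
p-value ≈ 0.0617
Decision: fail to reject H₀

Answer: t = -1.9927, fail to reject H₀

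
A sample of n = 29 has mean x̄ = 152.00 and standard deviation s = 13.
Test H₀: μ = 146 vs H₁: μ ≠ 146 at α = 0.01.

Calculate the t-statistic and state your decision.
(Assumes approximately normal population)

df = n - 1 = 28
SE = s/√n = 13/√29 = 2.4140
t = (x̄ - μ₀)/SE = (152.00 - 146)/2.4140 = 2.4855
Critical value: t_{0.005,28} = ±2.763
p-value ≈ 0.0192
Decision: fail to reject H₀

Answer: t = 2.4855, fail to reject H₀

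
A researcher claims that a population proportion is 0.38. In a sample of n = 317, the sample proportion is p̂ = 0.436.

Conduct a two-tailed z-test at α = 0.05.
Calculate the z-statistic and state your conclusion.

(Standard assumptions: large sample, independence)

H₀: p = 0.38, H₁: p ≠ 0.38
Standard error: SE = √(p₀(1-p₀)/n) = √(0.38×0.62/317) = 0.027262
z-statistic: z = (p̂ - p₀)/SE = (0.436 - 0.38)/0.027262 = 2.0541
Critical value: z_0.025 = ±1.960
p-value = 0.0400
Decision: reject H₀ at α = 0.05

Answer: z = 2.0541, reject H₀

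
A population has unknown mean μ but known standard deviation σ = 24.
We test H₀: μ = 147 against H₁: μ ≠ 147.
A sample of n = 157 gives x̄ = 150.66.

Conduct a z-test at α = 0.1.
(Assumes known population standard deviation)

Answer: z = 1.9108, reject H₀

Derivation:
Standard error: SE = σ/√n = 24/√157 = 1.9154
z-statistic: z = (x̄ - μ₀)/SE = (150.66 - 147)/1.9154 = 1.9108
Critical value: ±1.645
p-value = 0.0560
Decision: reject H₀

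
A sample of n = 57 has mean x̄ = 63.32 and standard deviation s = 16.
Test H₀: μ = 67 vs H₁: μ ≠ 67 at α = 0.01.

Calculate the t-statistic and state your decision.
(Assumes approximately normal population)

df = n - 1 = 56
SE = s/√n = 16/√57 = 2.1193
t = (x̄ - μ₀)/SE = (63.32 - 67)/2.1193 = -1.7364
Critical value: t_{0.005,56} = ±2.667
p-value ≈ 0.0880
Decision: fail to reject H₀

Answer: t = -1.7364, fail to reject H₀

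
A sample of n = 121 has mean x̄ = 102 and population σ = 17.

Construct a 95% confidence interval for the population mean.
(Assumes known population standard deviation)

Answer: (98.9708, 105.0292)

Derivation:
Confidence level: 95%, α = 0.05
z_0.025 = 1.960
SE = σ/√n = 17/√121 = 1.5455
Margin of error = 1.960 × 1.5455 = 3.0292
CI: x̄ ± margin = 102 ± 3.0292
CI: (98.9708, 105.0292)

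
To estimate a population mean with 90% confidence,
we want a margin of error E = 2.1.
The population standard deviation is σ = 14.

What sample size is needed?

z_0.05 = 1.645
n = (z×σ/E)² = (1.645×14/2.1)²
n = 120.2678
Round up: n = 121

Answer: n = 121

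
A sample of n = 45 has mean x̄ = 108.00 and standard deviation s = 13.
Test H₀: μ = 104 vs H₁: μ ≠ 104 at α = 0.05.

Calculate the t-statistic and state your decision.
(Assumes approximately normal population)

df = n - 1 = 44
SE = s/√n = 13/√45 = 1.9379
t = (x̄ - μ₀)/SE = (108.00 - 104)/1.9379 = 2.0641
Critical value: t_{0.025,44} = ±2.015
p-value ≈ 0.0449
Decision: reject H₀

Answer: t = 2.0641, reject H₀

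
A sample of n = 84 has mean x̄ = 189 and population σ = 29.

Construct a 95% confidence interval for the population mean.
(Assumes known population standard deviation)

Confidence level: 95%, α = 0.05
z_0.025 = 1.960
SE = σ/√n = 29/√84 = 3.1642
Margin of error = 1.960 × 3.1642 = 6.2018
CI: x̄ ± margin = 189 ± 6.2018
CI: (182.7982, 195.2018)

Answer: (182.7982, 195.2018)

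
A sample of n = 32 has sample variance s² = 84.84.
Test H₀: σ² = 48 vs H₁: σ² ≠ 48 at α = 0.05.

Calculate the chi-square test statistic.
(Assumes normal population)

df = n - 1 = 31
χ² = (n-1)s²/σ₀² = 31×84.84/48 = 54.7925
Critical values: χ²_{0.975,31} = 17.539, χ²_{0.025,31} = 48.232
Rejection region: χ² < 17.539 or χ² > 48.232
Decision: reject H₀

Answer: χ² = 54.7925, reject H₀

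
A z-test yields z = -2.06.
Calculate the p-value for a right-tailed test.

Answer: p-value ≈ 0.9803

Derivation:
For z = -2.06:
p = P(Z > -2.06) = 1 - Φ(-2.06) = 0.9803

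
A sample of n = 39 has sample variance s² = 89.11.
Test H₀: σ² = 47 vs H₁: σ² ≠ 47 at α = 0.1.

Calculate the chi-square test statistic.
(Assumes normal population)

df = n - 1 = 38
χ² = (n-1)s²/σ₀² = 38×89.11/47 = 72.0464
Critical values: χ²_{0.95,38} = 24.884, χ²_{0.05,38} = 53.384
Rejection region: χ² < 24.884 or χ² > 53.384
Decision: reject H₀

Answer: χ² = 72.0464, reject H₀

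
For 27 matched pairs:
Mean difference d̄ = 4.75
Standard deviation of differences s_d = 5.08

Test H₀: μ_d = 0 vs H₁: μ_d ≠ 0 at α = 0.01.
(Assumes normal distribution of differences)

df = n - 1 = 26
SE = s_d/√n = 5.08/√27 = 0.9776
t = d̄/SE = 4.75/0.9776 = 4.8588
Critical value: t_{0.005,26} = ±2.779
p-value < 0.0001
Decision: reject H₀

Answer: t = 4.8588, reject H₀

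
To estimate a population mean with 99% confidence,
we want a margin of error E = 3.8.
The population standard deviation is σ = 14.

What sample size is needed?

z_0.005 = 2.576
n = (z×σ/E)² = (2.576×14/3.8)²
n = 90.0701
Round up: n = 91

Answer: n = 91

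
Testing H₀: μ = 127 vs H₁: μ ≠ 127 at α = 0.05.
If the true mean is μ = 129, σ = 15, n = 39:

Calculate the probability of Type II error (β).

Answer: β ≈ 0.8676

Derivation:
SE = σ/√n = 15/√39 = 2.4019
Critical values: μ₀ ± z_0.025×SE = 127 ± 1.960×2.4019
Acceptance region: (122.2923, 131.7077)
Under H₁ (μ = 129): z_high = (131.7077 - 129)/2.4019 = 1.1273, z_low = (122.2923 - 129)/2.4019 = -2.7927
β = P(not reject | H₁) = Φ(1.1273) - Φ(-2.7927) ≈ 0.8676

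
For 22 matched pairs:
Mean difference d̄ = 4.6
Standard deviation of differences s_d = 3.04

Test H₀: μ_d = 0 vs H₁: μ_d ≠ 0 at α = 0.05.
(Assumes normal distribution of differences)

Answer: t = 7.0977, reject H₀

Derivation:
df = n - 1 = 21
SE = s_d/√n = 3.04/√22 = 0.6481
t = d̄/SE = 4.6/0.6481 = 7.0977
Critical value: t_{0.025,21} = ±2.080
p-value < 0.0001
Decision: reject H₀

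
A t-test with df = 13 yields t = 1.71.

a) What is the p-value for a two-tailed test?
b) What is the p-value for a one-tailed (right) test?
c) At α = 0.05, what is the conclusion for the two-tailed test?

Answer: a) 0.1110, b) 0.0555, c) fail to reject H₀

Derivation:
Using t-distribution with df = 13:
a) Two-tailed: p = 2×P(T > 1.71) = 0.1110
b) One-tailed: p = P(T > 1.71) = 0.0555
c) 0.1110 ≥ 0.05, fail to reject H₀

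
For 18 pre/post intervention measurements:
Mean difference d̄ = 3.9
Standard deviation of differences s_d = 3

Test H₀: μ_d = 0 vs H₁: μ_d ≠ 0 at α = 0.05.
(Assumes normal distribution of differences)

df = n - 1 = 17
SE = s_d/√n = 3/√18 = 0.7071
t = d̄/SE = 3.9/0.7071 = 5.5155
Critical value: t_{0.025,17} = ±2.110
p-value < 0.0001
Decision: reject H₀

Answer: t = 5.5155, reject H₀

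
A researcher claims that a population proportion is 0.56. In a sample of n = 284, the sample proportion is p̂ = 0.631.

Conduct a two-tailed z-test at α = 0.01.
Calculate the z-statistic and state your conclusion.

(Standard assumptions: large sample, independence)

H₀: p = 0.56, H₁: p ≠ 0.56
Standard error: SE = √(p₀(1-p₀)/n) = √(0.56×0.44/284) = 0.029455
z-statistic: z = (p̂ - p₀)/SE = (0.631 - 0.56)/0.029455 = 2.4105
Critical value: z_0.005 = ±2.576
p-value = 0.0159
Decision: fail to reject H₀ at α = 0.01

Answer: z = 2.4105, fail to reject H₀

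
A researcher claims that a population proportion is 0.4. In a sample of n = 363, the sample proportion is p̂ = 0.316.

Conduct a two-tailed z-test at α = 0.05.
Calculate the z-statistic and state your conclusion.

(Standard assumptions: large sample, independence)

H₀: p = 0.4, H₁: p ≠ 0.4
Standard error: SE = √(p₀(1-p₀)/n) = √(0.4×0.6/363) = 0.025713
z-statistic: z = (p̂ - p₀)/SE = (0.316 - 0.4)/0.025713 = -3.2668
Critical value: z_0.025 = ±1.960
p-value = 0.0011
Decision: reject H₀ at α = 0.05

Answer: z = -3.2668, reject H₀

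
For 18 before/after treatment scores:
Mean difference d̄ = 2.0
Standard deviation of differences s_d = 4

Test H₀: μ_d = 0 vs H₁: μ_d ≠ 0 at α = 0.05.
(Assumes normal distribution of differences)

df = n - 1 = 17
SE = s_d/√n = 4/√18 = 0.9428
t = d̄/SE = 2.0/0.9428 = 2.1213
Critical value: t_{0.025,17} = ±2.110
p-value ≈ 0.0489
Decision: reject H₀

Answer: t = 2.1213, reject H₀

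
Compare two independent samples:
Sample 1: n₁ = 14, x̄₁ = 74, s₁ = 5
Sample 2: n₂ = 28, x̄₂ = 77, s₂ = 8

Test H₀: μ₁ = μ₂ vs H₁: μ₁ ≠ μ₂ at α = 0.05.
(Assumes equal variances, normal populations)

Pooled variance: s²_p = [13×5² + 27×8²]/(40) = 51.3250
s_p = 7.1641
SE = s_p×√(1/n₁ + 1/n₂) = 7.1641×√(1/14 + 1/28) = 2.3450
t = (x̄₁ - x̄₂)/SE = (74 - 77)/2.3450 = -1.2793
df = 40, t-critical = ±2.021
Decision: fail to reject H₀

Answer: t = -1.2793, fail to reject H₀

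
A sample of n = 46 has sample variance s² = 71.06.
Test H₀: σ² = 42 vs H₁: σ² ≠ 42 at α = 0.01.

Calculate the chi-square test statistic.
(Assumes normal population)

Answer: χ² = 76.1357, reject H₀

Derivation:
df = n - 1 = 45
χ² = (n-1)s²/σ₀² = 45×71.06/42 = 76.1357
Critical values: χ²_{0.995,45} = 24.311, χ²_{0.005,45} = 73.166
Rejection region: χ² < 24.311 or χ² > 73.166
Decision: reject H₀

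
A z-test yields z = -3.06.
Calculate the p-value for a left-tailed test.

Answer: p-value ≈ 0.0011

Derivation:
For z = -3.06:
p = P(Z < -3.06) = Φ(-3.06) = 0.0011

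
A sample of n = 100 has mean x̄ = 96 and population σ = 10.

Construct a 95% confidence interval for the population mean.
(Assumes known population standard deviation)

Answer: (94.0400, 97.9600)

Derivation:
Confidence level: 95%, α = 0.05
z_0.025 = 1.960
SE = σ/√n = 10/√100 = 1.0000
Margin of error = 1.960 × 1.0000 = 1.9600
CI: x̄ ± margin = 96 ± 1.9600
CI: (94.0400, 97.9600)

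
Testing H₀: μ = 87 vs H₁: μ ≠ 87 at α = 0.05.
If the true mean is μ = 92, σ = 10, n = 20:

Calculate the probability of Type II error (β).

SE = σ/√n = 10/√20 = 2.2361
Critical values: μ₀ ± z_0.025×SE = 87 ± 1.960×2.2361
Acceptance region: (82.6172, 91.3828)
Under H₁ (μ = 92): z_high = (91.3828 - 92)/2.2361 = -0.2760, z_low = (82.6172 - 92)/2.2361 = -4.1961
β = P(not reject | H₁) = Φ(-0.2760) - Φ(-4.1961) ≈ 0.3913

Answer: β ≈ 0.3913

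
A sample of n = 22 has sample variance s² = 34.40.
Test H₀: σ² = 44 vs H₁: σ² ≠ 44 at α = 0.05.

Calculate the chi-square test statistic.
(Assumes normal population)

df = n - 1 = 21
χ² = (n-1)s²/σ₀² = 21×34.40/44 = 16.4182
Critical values: χ²_{0.975,21} = 10.283, χ²_{0.025,21} = 35.479
Rejection region: χ² < 10.283 or χ² > 35.479
Decision: fail to reject H₀

Answer: χ² = 16.4182, fail to reject H₀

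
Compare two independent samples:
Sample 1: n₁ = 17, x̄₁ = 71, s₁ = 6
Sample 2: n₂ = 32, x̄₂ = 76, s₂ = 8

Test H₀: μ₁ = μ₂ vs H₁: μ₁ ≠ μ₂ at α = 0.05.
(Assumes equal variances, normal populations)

Pooled variance: s²_p = [16×6² + 31×8²]/(47) = 54.4681
s_p = 7.3803
SE = s_p×√(1/n₁ + 1/n₂) = 7.3803×√(1/17 + 1/32) = 2.2150
t = (x̄₁ - x̄₂)/SE = (71 - 76)/2.2150 = -2.2573
df = 47, t-critical = ±2.012
Decision: reject H₀

Answer: t = -2.2573, reject H₀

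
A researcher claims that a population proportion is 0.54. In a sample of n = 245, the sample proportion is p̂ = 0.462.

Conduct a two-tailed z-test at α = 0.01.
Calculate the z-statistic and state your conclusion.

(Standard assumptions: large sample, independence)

Answer: z = -2.4497, fail to reject H₀

Derivation:
H₀: p = 0.54, H₁: p ≠ 0.54
Standard error: SE = √(p₀(1-p₀)/n) = √(0.54×0.46/245) = 0.031841
z-statistic: z = (p̂ - p₀)/SE = (0.462 - 0.54)/0.031841 = -2.4497
Critical value: z_0.005 = ±2.576
p-value = 0.0143
Decision: fail to reject H₀ at α = 0.01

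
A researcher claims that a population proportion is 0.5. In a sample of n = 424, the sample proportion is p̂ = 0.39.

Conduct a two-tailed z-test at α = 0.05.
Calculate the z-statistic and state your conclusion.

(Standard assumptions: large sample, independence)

H₀: p = 0.5, H₁: p ≠ 0.5
Standard error: SE = √(p₀(1-p₀)/n) = √(0.5×0.5/424) = 0.024282
z-statistic: z = (p̂ - p₀)/SE = (0.39 - 0.5)/0.024282 = -4.5301
Critical value: z_0.025 = ±1.960
p-value < 0.0001
Decision: reject H₀ at α = 0.05

Answer: z = -4.5301, reject H₀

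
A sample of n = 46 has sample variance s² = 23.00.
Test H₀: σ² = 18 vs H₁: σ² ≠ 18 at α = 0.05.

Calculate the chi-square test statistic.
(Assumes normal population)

df = n - 1 = 45
χ² = (n-1)s²/σ₀² = 45×23.00/18 = 57.5000
Critical values: χ²_{0.975,45} = 28.366, χ²_{0.025,45} = 65.410
Rejection region: χ² < 28.366 or χ² > 65.410
Decision: fail to reject H₀

Answer: χ² = 57.5000, fail to reject H₀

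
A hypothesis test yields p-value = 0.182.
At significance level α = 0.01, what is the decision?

Answer: fail to reject H₀

Derivation:
Compare p-value to α:
0.182 ≥ 0.01
Decision: fail to reject H₀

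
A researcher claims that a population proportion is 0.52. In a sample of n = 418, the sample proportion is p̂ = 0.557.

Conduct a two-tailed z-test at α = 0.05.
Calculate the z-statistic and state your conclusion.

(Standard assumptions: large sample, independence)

Answer: z = 1.5142, fail to reject H₀

Derivation:
H₀: p = 0.52, H₁: p ≠ 0.52
Standard error: SE = √(p₀(1-p₀)/n) = √(0.52×0.48/418) = 0.024436
z-statistic: z = (p̂ - p₀)/SE = (0.557 - 0.52)/0.024436 = 1.5142
Critical value: z_0.025 = ±1.960
p-value = 0.1300
Decision: fail to reject H₀ at α = 0.05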